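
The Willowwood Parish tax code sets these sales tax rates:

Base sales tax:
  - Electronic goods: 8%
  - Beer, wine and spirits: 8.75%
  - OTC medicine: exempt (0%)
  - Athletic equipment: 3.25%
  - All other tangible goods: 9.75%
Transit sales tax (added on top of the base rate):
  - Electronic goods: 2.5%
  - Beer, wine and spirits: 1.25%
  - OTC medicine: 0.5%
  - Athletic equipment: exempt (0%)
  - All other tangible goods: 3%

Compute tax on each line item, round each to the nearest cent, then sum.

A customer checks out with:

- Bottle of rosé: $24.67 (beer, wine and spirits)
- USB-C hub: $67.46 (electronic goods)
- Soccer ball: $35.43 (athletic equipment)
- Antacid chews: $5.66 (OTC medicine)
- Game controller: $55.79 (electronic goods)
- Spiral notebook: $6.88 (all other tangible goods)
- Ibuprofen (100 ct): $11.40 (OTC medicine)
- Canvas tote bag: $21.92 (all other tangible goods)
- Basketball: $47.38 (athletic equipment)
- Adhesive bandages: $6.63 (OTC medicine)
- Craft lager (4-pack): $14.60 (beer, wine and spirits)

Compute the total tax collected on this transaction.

Bottle of rosé $24.67: beer, wine and spirits → 8.75% + 1.25% transit = 10% → $2.47
USB-C hub $67.46: electronic goods → 8% + 2.5% transit = 10.5% → $7.08
Soccer ball $35.43: athletic equipment → 3.25% + 0% transit = 3.25% → $1.15
Antacid chews $5.66: OTC medicine → 0% + 0.5% transit = 0.5% → $0.03
Game controller $55.79: electronic goods → 8% + 2.5% transit = 10.5% → $5.86
Spiral notebook $6.88: all other tangible goods → 9.75% + 3% transit = 12.75% → $0.88
Ibuprofen (100 ct) $11.40: OTC medicine → 0% + 0.5% transit = 0.5% → $0.06
Canvas tote bag $21.92: all other tangible goods → 9.75% + 3% transit = 12.75% → $2.79
Basketball $47.38: athletic equipment → 3.25% + 0% transit = 3.25% → $1.54
Adhesive bandages $6.63: OTC medicine → 0% + 0.5% transit = 0.5% → $0.03
Craft lager (4-pack) $14.60: beer, wine and spirits → 8.75% + 1.25% transit = 10% → $1.46
Total tax = $2.47 + $7.08 + $1.15 + $0.03 + $5.86 + $0.88 + $0.06 + $2.79 + $1.54 + $0.03 + $1.46 = $23.35

$23.35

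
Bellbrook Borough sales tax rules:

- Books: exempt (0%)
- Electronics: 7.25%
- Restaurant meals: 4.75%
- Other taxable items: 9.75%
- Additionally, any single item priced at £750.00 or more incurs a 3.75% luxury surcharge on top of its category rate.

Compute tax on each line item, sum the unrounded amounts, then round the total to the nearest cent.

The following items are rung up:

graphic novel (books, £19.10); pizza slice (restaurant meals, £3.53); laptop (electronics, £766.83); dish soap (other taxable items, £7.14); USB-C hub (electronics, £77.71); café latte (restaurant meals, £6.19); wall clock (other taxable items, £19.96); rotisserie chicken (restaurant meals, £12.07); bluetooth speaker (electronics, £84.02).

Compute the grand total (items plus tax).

Graphic novel £19.10: books → 0% → £0.00
Pizza slice £3.53: restaurant meals → 4.75% → £0.167675
Laptop £766.83: electronics → 7.25% + 3.75% surcharge = 11% → £84.3513
Dish soap £7.14: other taxable items → 9.75% → £0.69615
USB-C hub £77.71: electronics → 7.25% → £5.633975
Café latte £6.19: restaurant meals → 4.75% → £0.294025
Wall clock £19.96: other taxable items → 9.75% → £1.9461
Rotisserie chicken £12.07: restaurant meals → 4.75% → £0.573325
Bluetooth speaker £84.02: electronics → 7.25% → £6.09145
Subtotal = £996.55; unrounded tax = £99.754 → £99.75; total due = £1096.30

£1096.30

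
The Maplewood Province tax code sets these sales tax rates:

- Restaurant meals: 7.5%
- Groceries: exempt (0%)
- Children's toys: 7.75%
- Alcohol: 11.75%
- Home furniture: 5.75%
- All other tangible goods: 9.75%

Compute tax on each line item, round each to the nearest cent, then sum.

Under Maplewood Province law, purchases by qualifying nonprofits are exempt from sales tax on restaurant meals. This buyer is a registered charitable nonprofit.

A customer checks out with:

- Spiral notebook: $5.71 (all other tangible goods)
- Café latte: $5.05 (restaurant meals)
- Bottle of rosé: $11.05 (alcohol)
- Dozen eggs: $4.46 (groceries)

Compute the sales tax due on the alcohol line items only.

$1.30

Bottle of rosé $11.05: alcohol → 11.75% → $1.30
Tax on alcohol = $1.30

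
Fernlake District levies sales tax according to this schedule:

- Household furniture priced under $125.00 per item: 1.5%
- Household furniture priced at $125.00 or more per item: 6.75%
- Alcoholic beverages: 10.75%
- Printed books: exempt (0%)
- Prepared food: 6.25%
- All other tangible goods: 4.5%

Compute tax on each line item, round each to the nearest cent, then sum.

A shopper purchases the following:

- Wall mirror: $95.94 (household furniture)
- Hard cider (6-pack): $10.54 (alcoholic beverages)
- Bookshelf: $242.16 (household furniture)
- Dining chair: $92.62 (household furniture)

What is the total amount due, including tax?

$461.57

Wall mirror $95.94: household furniture, under $125.00 → 1.5% → $1.44
Hard cider (6-pack) $10.54: alcoholic beverages → 10.75% → $1.13
Bookshelf $242.16: household furniture, $125.00 or more → 6.75% → $16.35
Dining chair $92.62: household furniture, under $125.00 → 1.5% → $1.39
Subtotal = $441.26; tax = $20.31; total due = $461.57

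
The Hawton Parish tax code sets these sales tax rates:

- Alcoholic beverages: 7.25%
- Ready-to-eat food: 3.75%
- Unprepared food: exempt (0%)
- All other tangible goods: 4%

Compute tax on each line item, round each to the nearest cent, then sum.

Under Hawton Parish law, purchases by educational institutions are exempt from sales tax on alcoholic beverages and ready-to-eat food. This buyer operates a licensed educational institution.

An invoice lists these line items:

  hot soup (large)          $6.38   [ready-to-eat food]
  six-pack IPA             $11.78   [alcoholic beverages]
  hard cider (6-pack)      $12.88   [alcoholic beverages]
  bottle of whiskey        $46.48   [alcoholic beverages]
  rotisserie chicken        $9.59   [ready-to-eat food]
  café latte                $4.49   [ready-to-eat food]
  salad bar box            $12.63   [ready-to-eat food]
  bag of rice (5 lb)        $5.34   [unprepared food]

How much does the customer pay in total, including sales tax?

$109.57

Hot soup (large) $6.38: ready-to-eat food, buyer-exempt → 0% → $0.00
Six-pack IPA $11.78: alcoholic beverages, buyer-exempt → 0% → $0.00
Hard cider (6-pack) $12.88: alcoholic beverages, buyer-exempt → 0% → $0.00
Bottle of whiskey $46.48: alcoholic beverages, buyer-exempt → 0% → $0.00
Rotisserie chicken $9.59: ready-to-eat food, buyer-exempt → 0% → $0.00
Café latte $4.49: ready-to-eat food, buyer-exempt → 0% → $0.00
Salad bar box $12.63: ready-to-eat food, buyer-exempt → 0% → $0.00
Bag of rice (5 lb) $5.34: unprepared food → 0% → $0.00
Subtotal = $109.57; tax = $0.00; total due = $109.57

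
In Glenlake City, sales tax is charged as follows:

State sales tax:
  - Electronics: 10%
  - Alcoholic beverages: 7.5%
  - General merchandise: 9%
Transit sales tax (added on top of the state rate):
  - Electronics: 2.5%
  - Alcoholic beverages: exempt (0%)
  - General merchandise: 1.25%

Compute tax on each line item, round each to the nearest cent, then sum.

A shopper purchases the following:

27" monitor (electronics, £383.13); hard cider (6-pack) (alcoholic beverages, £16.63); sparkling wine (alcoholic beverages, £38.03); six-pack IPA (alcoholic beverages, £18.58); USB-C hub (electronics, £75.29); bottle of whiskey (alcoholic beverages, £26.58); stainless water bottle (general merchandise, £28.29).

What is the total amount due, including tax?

£654.21

27" monitor £383.13: electronics → 10% + 2.5% transit = 12.5% → £47.89
Hard cider (6-pack) £16.63: alcoholic beverages → 7.5% + 0% transit = 7.5% → £1.25
Sparkling wine £38.03: alcoholic beverages → 7.5% + 0% transit = 7.5% → £2.85
Six-pack IPA £18.58: alcoholic beverages → 7.5% + 0% transit = 7.5% → £1.39
USB-C hub £75.29: electronics → 10% + 2.5% transit = 12.5% → £9.41
Bottle of whiskey £26.58: alcoholic beverages → 7.5% + 0% transit = 7.5% → £1.99
Stainless water bottle £28.29: general merchandise → 9% + 1.25% transit = 10.25% → £2.90
Subtotal = £586.53; tax = £67.68; total due = £654.21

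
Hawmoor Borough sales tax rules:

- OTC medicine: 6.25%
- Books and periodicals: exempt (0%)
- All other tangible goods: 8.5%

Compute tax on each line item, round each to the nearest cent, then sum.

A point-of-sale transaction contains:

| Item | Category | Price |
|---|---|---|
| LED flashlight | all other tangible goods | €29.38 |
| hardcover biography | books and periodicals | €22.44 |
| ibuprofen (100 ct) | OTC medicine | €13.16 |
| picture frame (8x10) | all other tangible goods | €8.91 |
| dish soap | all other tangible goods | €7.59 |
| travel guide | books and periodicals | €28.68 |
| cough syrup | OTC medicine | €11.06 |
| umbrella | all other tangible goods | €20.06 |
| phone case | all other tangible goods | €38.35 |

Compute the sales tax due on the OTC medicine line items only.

€1.51

Ibuprofen (100 ct) €13.16: OTC medicine → 6.25% → €0.82
Cough syrup €11.06: OTC medicine → 6.25% → €0.69
Tax on OTC medicine = €0.82 + €0.69 = €1.51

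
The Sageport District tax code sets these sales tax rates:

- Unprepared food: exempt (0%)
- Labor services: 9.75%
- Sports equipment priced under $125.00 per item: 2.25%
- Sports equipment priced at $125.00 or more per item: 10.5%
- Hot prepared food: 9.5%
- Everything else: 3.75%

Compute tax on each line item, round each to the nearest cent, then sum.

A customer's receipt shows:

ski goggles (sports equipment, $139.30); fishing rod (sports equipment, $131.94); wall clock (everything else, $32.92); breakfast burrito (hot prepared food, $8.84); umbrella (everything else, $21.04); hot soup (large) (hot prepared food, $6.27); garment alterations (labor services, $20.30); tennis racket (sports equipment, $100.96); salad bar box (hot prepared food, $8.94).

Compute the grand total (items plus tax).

Ski goggles $139.30: sports equipment, $125.00 or more → 10.5% → $14.63
Fishing rod $131.94: sports equipment, $125.00 or more → 10.5% → $13.85
Wall clock $32.92: everything else → 3.75% → $1.23
Breakfast burrito $8.84: hot prepared food → 9.5% → $0.84
Umbrella $21.04: everything else → 3.75% → $0.79
Hot soup (large) $6.27: hot prepared food → 9.5% → $0.60
Garment alterations $20.30: labor services → 9.75% → $1.98
Tennis racket $100.96: sports equipment, under $125.00 → 2.25% → $2.27
Salad bar box $8.94: hot prepared food → 9.5% → $0.85
Subtotal = $470.51; tax = $37.04; total due = $507.55

$507.55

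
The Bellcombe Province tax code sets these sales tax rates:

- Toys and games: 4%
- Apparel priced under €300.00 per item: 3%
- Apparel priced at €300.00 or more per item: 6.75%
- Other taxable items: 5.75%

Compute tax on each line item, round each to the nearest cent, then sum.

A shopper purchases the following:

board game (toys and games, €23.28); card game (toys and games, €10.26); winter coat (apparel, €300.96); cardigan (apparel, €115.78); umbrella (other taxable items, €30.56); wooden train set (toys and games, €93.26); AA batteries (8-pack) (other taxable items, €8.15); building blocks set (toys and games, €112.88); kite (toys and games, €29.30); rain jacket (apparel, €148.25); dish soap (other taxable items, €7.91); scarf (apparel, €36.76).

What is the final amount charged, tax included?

€960.12

Board game €23.28: toys and games → 4% → €0.93
Card game €10.26: toys and games → 4% → €0.41
Winter coat €300.96: apparel, €300.00 or more → 6.75% → €20.31
Cardigan €115.78: apparel, under €300.00 → 3% → €3.47
Umbrella €30.56: other taxable items → 5.75% → €1.76
Wooden train set €93.26: toys and games → 4% → €3.73
AA batteries (8-pack) €8.15: other taxable items → 5.75% → €0.47
Building blocks set €112.88: toys and games → 4% → €4.52
Kite €29.30: toys and games → 4% → €1.17
Rain jacket €148.25: apparel, under €300.00 → 3% → €4.45
Dish soap €7.91: other taxable items → 5.75% → €0.45
Scarf €36.76: apparel, under €300.00 → 3% → €1.10
Subtotal = €917.35; tax = €42.77; total due = €960.12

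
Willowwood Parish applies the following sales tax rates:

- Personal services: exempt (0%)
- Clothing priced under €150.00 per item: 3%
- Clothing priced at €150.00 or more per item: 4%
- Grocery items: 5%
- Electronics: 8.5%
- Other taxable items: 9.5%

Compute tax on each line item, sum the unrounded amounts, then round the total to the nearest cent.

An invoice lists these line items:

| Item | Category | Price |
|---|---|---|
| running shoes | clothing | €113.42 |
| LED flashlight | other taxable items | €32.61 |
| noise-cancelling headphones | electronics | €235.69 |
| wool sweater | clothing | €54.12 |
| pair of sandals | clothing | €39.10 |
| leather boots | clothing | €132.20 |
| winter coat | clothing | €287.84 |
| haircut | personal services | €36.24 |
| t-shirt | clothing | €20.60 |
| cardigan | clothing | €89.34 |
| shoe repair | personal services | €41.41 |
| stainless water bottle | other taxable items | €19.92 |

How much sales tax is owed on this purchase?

Running shoes €113.42: clothing, under €150.00 → 3% → €3.4026
LED flashlight €32.61: other taxable items → 9.5% → €3.09795
Noise-cancelling headphones €235.69: electronics → 8.5% → €20.03365
Wool sweater €54.12: clothing, under €150.00 → 3% → €1.6236
Pair of sandals €39.10: clothing, under €150.00 → 3% → €1.173
Leather boots €132.20: clothing, under €150.00 → 3% → €3.966
Winter coat €287.84: clothing, €150.00 or more → 4% → €11.5136
Haircut €36.24: personal services → 0% → €0.00
T-shirt €20.60: clothing, under €150.00 → 3% → €0.618
Cardigan €89.34: clothing, under €150.00 → 3% → €2.6802
Shoe repair €41.41: personal services → 0% → €0.00
Stainless water bottle €19.92: other taxable items → 9.5% → €1.8924
Unrounded tax sum = €50.001 → €50.00

€50.00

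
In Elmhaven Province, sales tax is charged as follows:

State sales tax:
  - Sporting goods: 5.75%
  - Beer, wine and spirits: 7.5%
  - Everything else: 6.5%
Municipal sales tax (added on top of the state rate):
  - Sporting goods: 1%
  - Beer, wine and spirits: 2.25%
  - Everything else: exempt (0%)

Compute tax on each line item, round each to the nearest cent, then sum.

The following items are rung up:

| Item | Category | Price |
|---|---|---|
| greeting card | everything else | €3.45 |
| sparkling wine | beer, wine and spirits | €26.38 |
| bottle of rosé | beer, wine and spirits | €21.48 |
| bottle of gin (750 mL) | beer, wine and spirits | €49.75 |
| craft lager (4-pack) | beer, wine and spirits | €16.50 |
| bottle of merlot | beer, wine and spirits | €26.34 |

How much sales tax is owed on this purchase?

Greeting card €3.45: everything else → 6.5% + 0% municipal = 6.5% → €0.22
Sparkling wine €26.38: beer, wine and spirits → 7.5% + 2.25% municipal = 9.75% → €2.57
Bottle of rosé €21.48: beer, wine and spirits → 7.5% + 2.25% municipal = 9.75% → €2.09
Bottle of gin (750 mL) €49.75: beer, wine and spirits → 7.5% + 2.25% municipal = 9.75% → €4.85
Craft lager (4-pack) €16.50: beer, wine and spirits → 7.5% + 2.25% municipal = 9.75% → €1.61
Bottle of merlot €26.34: beer, wine and spirits → 7.5% + 2.25% municipal = 9.75% → €2.57
Total tax = €0.22 + €2.57 + €2.09 + €4.85 + €1.61 + €2.57 = €13.91

€13.91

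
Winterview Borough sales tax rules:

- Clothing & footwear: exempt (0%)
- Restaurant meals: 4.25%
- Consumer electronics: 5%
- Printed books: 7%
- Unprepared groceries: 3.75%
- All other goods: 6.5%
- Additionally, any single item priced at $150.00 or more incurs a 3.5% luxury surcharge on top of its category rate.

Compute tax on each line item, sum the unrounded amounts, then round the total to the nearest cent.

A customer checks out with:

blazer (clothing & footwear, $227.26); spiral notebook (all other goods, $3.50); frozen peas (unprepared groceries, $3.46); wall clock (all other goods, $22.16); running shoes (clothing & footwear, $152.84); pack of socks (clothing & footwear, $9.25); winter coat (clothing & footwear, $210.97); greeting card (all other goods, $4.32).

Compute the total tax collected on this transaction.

$22.77

Blazer $227.26: clothing & footwear → 0% + 3.5% surcharge = 3.5% → $7.9541
Spiral notebook $3.50: all other goods → 6.5% → $0.2275
Frozen peas $3.46: unprepared groceries → 3.75% → $0.12975
Wall clock $22.16: all other goods → 6.5% → $1.4404
Running shoes $152.84: clothing & footwear → 0% + 3.5% surcharge = 3.5% → $5.3494
Pack of socks $9.25: clothing & footwear → 0% → $0.00
Winter coat $210.97: clothing & footwear → 0% + 3.5% surcharge = 3.5% → $7.38395
Greeting card $4.32: all other goods → 6.5% → $0.2808
Unrounded tax sum = $22.7659 → $22.77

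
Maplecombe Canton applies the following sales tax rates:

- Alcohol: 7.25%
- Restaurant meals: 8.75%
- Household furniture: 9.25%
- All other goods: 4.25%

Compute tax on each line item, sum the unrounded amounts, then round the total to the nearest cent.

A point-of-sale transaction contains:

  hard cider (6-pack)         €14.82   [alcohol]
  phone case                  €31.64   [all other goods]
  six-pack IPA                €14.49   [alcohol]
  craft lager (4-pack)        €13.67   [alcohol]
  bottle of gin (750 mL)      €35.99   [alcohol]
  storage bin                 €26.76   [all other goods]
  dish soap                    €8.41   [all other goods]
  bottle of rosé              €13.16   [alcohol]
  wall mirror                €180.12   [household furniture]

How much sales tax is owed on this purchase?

€26.18

Hard cider (6-pack) €14.82: alcohol → 7.25% → €1.07445
Phone case €31.64: all other goods → 4.25% → €1.3447
Six-pack IPA €14.49: alcohol → 7.25% → €1.050525
Craft lager (4-pack) €13.67: alcohol → 7.25% → €0.991075
Bottle of gin (750 mL) €35.99: alcohol → 7.25% → €2.609275
Storage bin €26.76: all other goods → 4.25% → €1.1373
Dish soap €8.41: all other goods → 4.25% → €0.357425
Bottle of rosé €13.16: alcohol → 7.25% → €0.9541
Wall mirror €180.12: household furniture → 9.25% → €16.6611
Unrounded tax sum = €26.17995 → €26.18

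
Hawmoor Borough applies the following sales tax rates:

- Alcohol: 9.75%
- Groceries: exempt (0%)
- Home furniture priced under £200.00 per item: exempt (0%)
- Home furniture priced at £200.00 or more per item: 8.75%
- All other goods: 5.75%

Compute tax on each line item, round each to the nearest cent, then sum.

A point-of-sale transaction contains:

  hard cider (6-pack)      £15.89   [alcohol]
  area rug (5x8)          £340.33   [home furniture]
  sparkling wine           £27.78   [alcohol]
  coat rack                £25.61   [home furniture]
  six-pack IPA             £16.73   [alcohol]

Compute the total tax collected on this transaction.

£35.67

Hard cider (6-pack) £15.89: alcohol → 9.75% → £1.55
Area rug (5x8) £340.33: home furniture, £200.00 or more → 8.75% → £29.78
Sparkling wine £27.78: alcohol → 9.75% → £2.71
Coat rack £25.61: home furniture, under £200.00 → 0% → £0.00
Six-pack IPA £16.73: alcohol → 9.75% → £1.63
Total tax = £1.55 + £29.78 + £2.71 + £1.63 = £35.67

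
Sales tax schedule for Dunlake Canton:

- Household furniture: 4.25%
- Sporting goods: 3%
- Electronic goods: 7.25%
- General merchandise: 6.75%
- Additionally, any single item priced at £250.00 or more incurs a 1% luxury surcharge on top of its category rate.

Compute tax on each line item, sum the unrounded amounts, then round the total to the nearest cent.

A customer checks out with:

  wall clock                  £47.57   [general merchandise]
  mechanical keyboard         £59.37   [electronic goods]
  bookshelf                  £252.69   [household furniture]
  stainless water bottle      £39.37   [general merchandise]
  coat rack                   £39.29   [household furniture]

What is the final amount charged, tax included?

Wall clock £47.57: general merchandise → 6.75% → £3.210975
Mechanical keyboard £59.37: electronic goods → 7.25% → £4.304325
Bookshelf £252.69: household furniture → 4.25% + 1% surcharge = 5.25% → £13.266225
Stainless water bottle £39.37: general merchandise → 6.75% → £2.657475
Coat rack £39.29: household furniture → 4.25% → £1.669825
Subtotal = £438.29; unrounded tax = £25.108825 → £25.11; total due = £463.40

£463.40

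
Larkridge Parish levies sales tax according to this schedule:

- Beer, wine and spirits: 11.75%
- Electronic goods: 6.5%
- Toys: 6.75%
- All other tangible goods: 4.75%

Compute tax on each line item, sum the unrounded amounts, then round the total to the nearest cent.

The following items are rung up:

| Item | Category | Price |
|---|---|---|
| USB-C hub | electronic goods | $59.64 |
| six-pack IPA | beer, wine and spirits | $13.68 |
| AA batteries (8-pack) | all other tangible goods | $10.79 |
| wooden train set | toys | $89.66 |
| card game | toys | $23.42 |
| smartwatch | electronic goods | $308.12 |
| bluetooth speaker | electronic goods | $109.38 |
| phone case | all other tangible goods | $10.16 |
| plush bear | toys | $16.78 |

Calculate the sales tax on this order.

$42.38

USB-C hub $59.64: electronic goods → 6.5% → $3.8766
Six-pack IPA $13.68: beer, wine and spirits → 11.75% → $1.6074
AA batteries (8-pack) $10.79: all other tangible goods → 4.75% → $0.512525
Wooden train set $89.66: toys → 6.75% → $6.05205
Card game $23.42: toys → 6.75% → $1.58085
Smartwatch $308.12: electronic goods → 6.5% → $20.0278
Bluetooth speaker $109.38: electronic goods → 6.5% → $7.1097
Phone case $10.16: all other tangible goods → 4.75% → $0.4826
Plush bear $16.78: toys → 6.75% → $1.13265
Unrounded tax sum = $42.382175 → $42.38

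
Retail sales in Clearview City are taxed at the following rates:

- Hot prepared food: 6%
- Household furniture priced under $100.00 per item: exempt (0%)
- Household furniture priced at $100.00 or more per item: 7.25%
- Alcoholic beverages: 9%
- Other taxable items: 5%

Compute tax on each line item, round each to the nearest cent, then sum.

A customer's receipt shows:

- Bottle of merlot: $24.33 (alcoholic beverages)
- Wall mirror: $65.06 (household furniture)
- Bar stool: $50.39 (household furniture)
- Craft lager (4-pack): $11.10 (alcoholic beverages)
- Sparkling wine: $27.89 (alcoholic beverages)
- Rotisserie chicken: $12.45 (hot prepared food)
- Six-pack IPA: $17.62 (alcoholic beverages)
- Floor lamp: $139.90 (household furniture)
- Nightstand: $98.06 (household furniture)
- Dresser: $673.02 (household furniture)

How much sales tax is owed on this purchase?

$66.97

Bottle of merlot $24.33: alcoholic beverages → 9% → $2.19
Wall mirror $65.06: household furniture, under $100.00 → 0% → $0.00
Bar stool $50.39: household furniture, under $100.00 → 0% → $0.00
Craft lager (4-pack) $11.10: alcoholic beverages → 9% → $1.00
Sparkling wine $27.89: alcoholic beverages → 9% → $2.51
Rotisserie chicken $12.45: hot prepared food → 6% → $0.75
Six-pack IPA $17.62: alcoholic beverages → 9% → $1.59
Floor lamp $139.90: household furniture, $100.00 or more → 7.25% → $10.14
Nightstand $98.06: household furniture, under $100.00 → 0% → $0.00
Dresser $673.02: household furniture, $100.00 or more → 7.25% → $48.79
Total tax = $2.19 + $1.00 + $2.51 + $0.75 + $1.59 + $10.14 + $48.79 = $66.97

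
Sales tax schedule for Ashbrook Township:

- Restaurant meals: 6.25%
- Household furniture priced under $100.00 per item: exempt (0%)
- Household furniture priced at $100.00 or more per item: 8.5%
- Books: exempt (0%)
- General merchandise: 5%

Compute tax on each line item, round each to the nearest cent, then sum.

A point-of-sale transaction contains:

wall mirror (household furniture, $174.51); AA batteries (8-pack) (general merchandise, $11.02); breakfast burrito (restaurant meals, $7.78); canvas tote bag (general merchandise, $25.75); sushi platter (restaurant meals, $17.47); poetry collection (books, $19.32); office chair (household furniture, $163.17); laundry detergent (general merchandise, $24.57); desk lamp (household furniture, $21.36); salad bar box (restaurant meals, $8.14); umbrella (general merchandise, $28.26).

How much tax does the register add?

$35.27

Wall mirror $174.51: household furniture, $100.00 or more → 8.5% → $14.83
AA batteries (8-pack) $11.02: general merchandise → 5% → $0.55
Breakfast burrito $7.78: restaurant meals → 6.25% → $0.49
Canvas tote bag $25.75: general merchandise → 5% → $1.29
Sushi platter $17.47: restaurant meals → 6.25% → $1.09
Poetry collection $19.32: books → 0% → $0.00
Office chair $163.17: household furniture, $100.00 or more → 8.5% → $13.87
Laundry detergent $24.57: general merchandise → 5% → $1.23
Desk lamp $21.36: household furniture, under $100.00 → 0% → $0.00
Salad bar box $8.14: restaurant meals → 6.25% → $0.51
Umbrella $28.26: general merchandise → 5% → $1.41
Total tax = $14.83 + $0.55 + $0.49 + $1.29 + $1.09 + $13.87 + $1.23 + $0.51 + $1.41 = $35.27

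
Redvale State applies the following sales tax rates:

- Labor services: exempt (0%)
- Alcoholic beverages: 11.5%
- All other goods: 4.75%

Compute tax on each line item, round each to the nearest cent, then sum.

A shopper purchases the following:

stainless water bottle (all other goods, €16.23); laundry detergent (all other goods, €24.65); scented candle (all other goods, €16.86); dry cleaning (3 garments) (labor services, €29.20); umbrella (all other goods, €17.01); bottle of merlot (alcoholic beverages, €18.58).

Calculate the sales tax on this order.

Stainless water bottle €16.23: all other goods → 4.75% → €0.77
Laundry detergent €24.65: all other goods → 4.75% → €1.17
Scented candle €16.86: all other goods → 4.75% → €0.80
Dry cleaning (3 garments) €29.20: labor services → 0% → €0.00
Umbrella €17.01: all other goods → 4.75% → €0.81
Bottle of merlot €18.58: alcoholic beverages → 11.5% → €2.14
Total tax = €0.77 + €1.17 + €0.80 + €0.81 + €2.14 = €5.69

€5.69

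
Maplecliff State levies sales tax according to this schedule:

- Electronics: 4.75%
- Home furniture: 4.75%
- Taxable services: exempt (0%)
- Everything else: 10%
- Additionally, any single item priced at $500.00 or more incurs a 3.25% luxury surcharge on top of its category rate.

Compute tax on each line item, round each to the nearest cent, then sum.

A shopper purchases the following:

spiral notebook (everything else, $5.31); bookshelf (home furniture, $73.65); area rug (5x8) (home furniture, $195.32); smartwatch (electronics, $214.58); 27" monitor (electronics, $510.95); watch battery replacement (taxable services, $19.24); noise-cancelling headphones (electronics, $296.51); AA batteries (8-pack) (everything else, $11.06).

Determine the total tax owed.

$79.57

Spiral notebook $5.31: everything else → 10% → $0.53
Bookshelf $73.65: home furniture → 4.75% → $3.50
Area rug (5x8) $195.32: home furniture → 4.75% → $9.28
Smartwatch $214.58: electronics → 4.75% → $10.19
27" monitor $510.95: electronics → 4.75% + 3.25% surcharge = 8% → $40.88
Watch battery replacement $19.24: taxable services → 0% → $0.00
Noise-cancelling headphones $296.51: electronics → 4.75% → $14.08
AA batteries (8-pack) $11.06: everything else → 10% → $1.11
Total tax = $0.53 + $3.50 + $9.28 + $10.19 + $40.88 + $14.08 + $1.11 = $79.57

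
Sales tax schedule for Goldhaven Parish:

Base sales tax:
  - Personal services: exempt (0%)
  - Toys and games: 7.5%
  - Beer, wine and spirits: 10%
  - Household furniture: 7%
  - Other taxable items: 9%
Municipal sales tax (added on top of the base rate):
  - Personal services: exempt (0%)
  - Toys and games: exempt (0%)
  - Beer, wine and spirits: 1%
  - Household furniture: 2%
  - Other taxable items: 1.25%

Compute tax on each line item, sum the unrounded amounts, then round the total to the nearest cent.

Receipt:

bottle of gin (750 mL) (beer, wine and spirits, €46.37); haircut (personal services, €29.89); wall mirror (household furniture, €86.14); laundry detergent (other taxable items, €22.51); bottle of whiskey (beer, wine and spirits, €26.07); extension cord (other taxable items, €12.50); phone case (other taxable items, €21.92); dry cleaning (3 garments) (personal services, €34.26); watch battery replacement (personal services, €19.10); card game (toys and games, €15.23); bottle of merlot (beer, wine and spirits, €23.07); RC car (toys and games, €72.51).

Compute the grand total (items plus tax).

Bottle of gin (750 mL) €46.37: beer, wine and spirits → 10% + 1% municipal = 11% → €5.1007
Haircut €29.89: personal services → 0% + 0% municipal = 0% → €0.00
Wall mirror €86.14: household furniture → 7% + 2% municipal = 9% → €7.7526
Laundry detergent €22.51: other taxable items → 9% + 1.25% municipal = 10.25% → €2.307275
Bottle of whiskey €26.07: beer, wine and spirits → 10% + 1% municipal = 11% → €2.8677
Extension cord €12.50: other taxable items → 9% + 1.25% municipal = 10.25% → €1.28125
Phone case €21.92: other taxable items → 9% + 1.25% municipal = 10.25% → €2.2468
Dry cleaning (3 garments) €34.26: personal services → 0% + 0% municipal = 0% → €0.00
Watch battery replacement €19.10: personal services → 0% + 0% municipal = 0% → €0.00
Card game €15.23: toys and games → 7.5% + 0% municipal = 7.5% → €1.14225
Bottle of merlot €23.07: beer, wine and spirits → 10% + 1% municipal = 11% → €2.5377
RC car €72.51: toys and games → 7.5% + 0% municipal = 7.5% → €5.43825
Subtotal = €409.57; unrounded tax = €30.674525 → €30.67; total due = €440.24

€440.24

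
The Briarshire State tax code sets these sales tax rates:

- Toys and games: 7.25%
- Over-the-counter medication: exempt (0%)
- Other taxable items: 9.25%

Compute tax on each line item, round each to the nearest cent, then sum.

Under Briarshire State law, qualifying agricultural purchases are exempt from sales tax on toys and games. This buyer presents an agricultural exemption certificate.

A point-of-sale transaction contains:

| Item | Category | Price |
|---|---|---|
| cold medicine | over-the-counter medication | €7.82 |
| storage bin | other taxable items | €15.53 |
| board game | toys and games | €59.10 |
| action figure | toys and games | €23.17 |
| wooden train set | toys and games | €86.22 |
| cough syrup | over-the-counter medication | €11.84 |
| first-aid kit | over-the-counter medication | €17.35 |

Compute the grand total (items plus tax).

Cold medicine €7.82: over-the-counter medication → 0% → €0.00
Storage bin €15.53: other taxable items → 9.25% → €1.44
Board game €59.10: toys and games, buyer-exempt → 0% → €0.00
Action figure €23.17: toys and games, buyer-exempt → 0% → €0.00
Wooden train set €86.22: toys and games, buyer-exempt → 0% → €0.00
Cough syrup €11.84: over-the-counter medication → 0% → €0.00
First-aid kit €17.35: over-the-counter medication → 0% → €0.00
Subtotal = €221.03; tax = €1.44; total due = €222.47

€222.47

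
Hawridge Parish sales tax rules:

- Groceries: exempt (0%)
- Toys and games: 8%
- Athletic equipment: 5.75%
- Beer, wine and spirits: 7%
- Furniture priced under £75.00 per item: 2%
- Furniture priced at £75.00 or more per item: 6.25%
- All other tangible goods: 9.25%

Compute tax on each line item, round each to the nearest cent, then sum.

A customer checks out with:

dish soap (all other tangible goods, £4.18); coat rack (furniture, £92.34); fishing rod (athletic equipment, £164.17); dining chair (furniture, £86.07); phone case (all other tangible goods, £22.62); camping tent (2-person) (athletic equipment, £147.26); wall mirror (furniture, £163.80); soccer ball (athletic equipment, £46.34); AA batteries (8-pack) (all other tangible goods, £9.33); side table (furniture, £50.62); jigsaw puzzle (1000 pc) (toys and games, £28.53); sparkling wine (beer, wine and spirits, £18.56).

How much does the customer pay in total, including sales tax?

£883.71

Dish soap £4.18: all other tangible goods → 9.25% → £0.39
Coat rack £92.34: furniture, £75.00 or more → 6.25% → £5.77
Fishing rod £164.17: athletic equipment → 5.75% → £9.44
Dining chair £86.07: furniture, £75.00 or more → 6.25% → £5.38
Phone case £22.62: all other tangible goods → 9.25% → £2.09
Camping tent (2-person) £147.26: athletic equipment → 5.75% → £8.47
Wall mirror £163.80: furniture, £75.00 or more → 6.25% → £10.24
Soccer ball £46.34: athletic equipment → 5.75% → £2.66
AA batteries (8-pack) £9.33: all other tangible goods → 9.25% → £0.86
Side table £50.62: furniture, under £75.00 → 2% → £1.01
Jigsaw puzzle (1000 pc) £28.53: toys and games → 8% → £2.28
Sparkling wine £18.56: beer, wine and spirits → 7% → £1.30
Subtotal = £833.82; tax = £49.89; total due = £883.71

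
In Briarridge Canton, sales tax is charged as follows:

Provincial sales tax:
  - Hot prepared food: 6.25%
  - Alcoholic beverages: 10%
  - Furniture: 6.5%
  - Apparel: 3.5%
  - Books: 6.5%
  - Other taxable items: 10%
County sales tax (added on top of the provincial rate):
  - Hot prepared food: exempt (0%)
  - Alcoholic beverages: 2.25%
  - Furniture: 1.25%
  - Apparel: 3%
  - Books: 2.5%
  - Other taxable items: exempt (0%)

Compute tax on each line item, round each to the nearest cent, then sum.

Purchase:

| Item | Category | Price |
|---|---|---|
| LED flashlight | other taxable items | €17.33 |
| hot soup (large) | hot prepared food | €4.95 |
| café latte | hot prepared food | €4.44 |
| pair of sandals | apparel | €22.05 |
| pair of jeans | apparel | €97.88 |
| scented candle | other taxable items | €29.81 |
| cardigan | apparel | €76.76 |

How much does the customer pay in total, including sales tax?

€271.30

LED flashlight €17.33: other taxable items → 10% + 0% county = 10% → €1.73
Hot soup (large) €4.95: hot prepared food → 6.25% + 0% county = 6.25% → €0.31
Café latte €4.44: hot prepared food → 6.25% + 0% county = 6.25% → €0.28
Pair of sandals €22.05: apparel → 3.5% + 3% county = 6.5% → €1.43
Pair of jeans €97.88: apparel → 3.5% + 3% county = 6.5% → €6.36
Scented candle €29.81: other taxable items → 10% + 0% county = 10% → €2.98
Cardigan €76.76: apparel → 3.5% + 3% county = 6.5% → €4.99
Subtotal = €253.22; tax = €18.08; total due = €271.30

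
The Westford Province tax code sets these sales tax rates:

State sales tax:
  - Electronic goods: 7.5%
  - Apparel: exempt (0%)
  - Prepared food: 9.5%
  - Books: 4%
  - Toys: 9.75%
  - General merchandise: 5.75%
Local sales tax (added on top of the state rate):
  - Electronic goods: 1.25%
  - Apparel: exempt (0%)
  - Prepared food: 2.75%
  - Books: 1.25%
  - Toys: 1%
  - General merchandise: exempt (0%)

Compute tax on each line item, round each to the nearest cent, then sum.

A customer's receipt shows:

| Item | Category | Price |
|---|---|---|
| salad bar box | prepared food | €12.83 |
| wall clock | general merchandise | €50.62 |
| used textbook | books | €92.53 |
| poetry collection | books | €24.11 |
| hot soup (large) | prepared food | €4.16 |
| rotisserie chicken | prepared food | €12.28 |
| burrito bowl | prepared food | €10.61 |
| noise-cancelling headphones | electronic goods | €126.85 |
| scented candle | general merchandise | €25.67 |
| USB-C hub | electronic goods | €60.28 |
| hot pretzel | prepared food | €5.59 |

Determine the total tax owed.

Salad bar box €12.83: prepared food → 9.5% + 2.75% local = 12.25% → €1.57
Wall clock €50.62: general merchandise → 5.75% + 0% local = 5.75% → €2.91
Used textbook €92.53: books → 4% + 1.25% local = 5.25% → €4.86
Poetry collection €24.11: books → 4% + 1.25% local = 5.25% → €1.27
Hot soup (large) €4.16: prepared food → 9.5% + 2.75% local = 12.25% → €0.51
Rotisserie chicken €12.28: prepared food → 9.5% + 2.75% local = 12.25% → €1.50
Burrito bowl €10.61: prepared food → 9.5% + 2.75% local = 12.25% → €1.30
Noise-cancelling headphones €126.85: electronic goods → 7.5% + 1.25% local = 8.75% → €11.10
Scented candle €25.67: general merchandise → 5.75% + 0% local = 5.75% → €1.48
USB-C hub €60.28: electronic goods → 7.5% + 1.25% local = 8.75% → €5.27
Hot pretzel €5.59: prepared food → 9.5% + 2.75% local = 12.25% → €0.68
Total tax = €1.57 + €2.91 + €4.86 + €1.27 + €0.51 + €1.50 + €1.30 + €11.10 + €1.48 + €5.27 + €0.68 = €32.45

€32.45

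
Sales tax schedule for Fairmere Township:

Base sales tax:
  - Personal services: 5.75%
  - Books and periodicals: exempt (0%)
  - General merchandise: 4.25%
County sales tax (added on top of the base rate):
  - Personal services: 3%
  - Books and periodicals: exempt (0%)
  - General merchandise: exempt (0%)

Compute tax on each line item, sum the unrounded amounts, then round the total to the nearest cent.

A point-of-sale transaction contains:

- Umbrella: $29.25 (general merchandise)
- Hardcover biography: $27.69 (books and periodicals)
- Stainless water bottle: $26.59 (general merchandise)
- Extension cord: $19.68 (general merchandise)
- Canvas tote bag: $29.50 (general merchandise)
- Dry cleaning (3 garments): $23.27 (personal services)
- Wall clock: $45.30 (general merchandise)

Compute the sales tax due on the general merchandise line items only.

Umbrella $29.25: general merchandise → 4.25% + 0% county = 4.25% → $1.243125
Stainless water bottle $26.59: general merchandise → 4.25% + 0% county = 4.25% → $1.130075
Extension cord $19.68: general merchandise → 4.25% + 0% county = 4.25% → $0.8364
Canvas tote bag $29.50: general merchandise → 4.25% + 0% county = 4.25% → $1.25375
Wall clock $45.30: general merchandise → 4.25% + 0% county = 4.25% → $1.92525
Tax on general merchandise: unrounded sum = $6.3886 → $6.39

$6.39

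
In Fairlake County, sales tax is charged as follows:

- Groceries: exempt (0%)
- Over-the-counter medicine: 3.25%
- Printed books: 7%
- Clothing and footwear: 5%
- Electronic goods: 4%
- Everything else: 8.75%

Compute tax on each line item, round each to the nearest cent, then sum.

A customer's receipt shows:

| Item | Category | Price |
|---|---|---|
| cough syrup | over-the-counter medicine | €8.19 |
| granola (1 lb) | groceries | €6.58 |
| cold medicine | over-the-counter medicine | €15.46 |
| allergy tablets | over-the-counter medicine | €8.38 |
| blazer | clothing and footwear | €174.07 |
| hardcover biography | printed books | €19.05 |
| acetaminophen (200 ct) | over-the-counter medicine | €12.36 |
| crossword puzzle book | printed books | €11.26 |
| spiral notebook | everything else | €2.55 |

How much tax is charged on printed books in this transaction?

Hardcover biography €19.05: printed books → 7% → €1.33
Crossword puzzle book €11.26: printed books → 7% → €0.79
Tax on printed books = €1.33 + €0.79 = €2.12

€2.12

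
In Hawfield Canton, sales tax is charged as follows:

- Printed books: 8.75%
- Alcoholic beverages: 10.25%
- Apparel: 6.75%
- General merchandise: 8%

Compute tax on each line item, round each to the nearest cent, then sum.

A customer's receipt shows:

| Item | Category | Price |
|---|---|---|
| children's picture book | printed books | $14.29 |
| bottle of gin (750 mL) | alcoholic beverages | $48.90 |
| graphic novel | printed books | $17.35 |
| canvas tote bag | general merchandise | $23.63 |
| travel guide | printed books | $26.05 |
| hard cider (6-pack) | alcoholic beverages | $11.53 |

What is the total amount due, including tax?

Children's picture book $14.29: printed books → 8.75% → $1.25
Bottle of gin (750 mL) $48.90: alcoholic beverages → 10.25% → $5.01
Graphic novel $17.35: printed books → 8.75% → $1.52
Canvas tote bag $23.63: general merchandise → 8% → $1.89
Travel guide $26.05: printed books → 8.75% → $2.28
Hard cider (6-pack) $11.53: alcoholic beverages → 10.25% → $1.18
Subtotal = $141.75; tax = $13.13; total due = $154.88

$154.88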